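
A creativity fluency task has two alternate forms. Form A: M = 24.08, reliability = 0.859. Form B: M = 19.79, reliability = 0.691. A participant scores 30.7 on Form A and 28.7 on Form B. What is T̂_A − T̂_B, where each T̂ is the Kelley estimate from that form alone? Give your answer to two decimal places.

3.82

T̂_A = 0.859(30.7) + 0.141(24.08) = 29.7666
T̂_B = 0.691(28.7) + 0.309(19.79) = 25.9468
T̂_A − T̂_B = 3.8198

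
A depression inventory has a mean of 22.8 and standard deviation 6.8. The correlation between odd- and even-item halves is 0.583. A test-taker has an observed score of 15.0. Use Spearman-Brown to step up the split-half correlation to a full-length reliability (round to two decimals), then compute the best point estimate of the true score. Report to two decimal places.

17.03

Spearman-Brown: ρ = 2r/(1 + r) = 2(0.583)/(1 + 0.583) = 1.1660/1.583 = 0.7366 → 0.74
T̂ = ρX + (1 − ρ)μ
  = 0.74 × 15.0 + 0.26 × 22.8
  = 11.100 + 5.928
  = 17.028
  ≈ 17.03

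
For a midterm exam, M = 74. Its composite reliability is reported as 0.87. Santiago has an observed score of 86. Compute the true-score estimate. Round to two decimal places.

T̂ = 0.87(86) + 0.13(74) = 74.82 + 9.62 = 84.440 → 84.44

84.44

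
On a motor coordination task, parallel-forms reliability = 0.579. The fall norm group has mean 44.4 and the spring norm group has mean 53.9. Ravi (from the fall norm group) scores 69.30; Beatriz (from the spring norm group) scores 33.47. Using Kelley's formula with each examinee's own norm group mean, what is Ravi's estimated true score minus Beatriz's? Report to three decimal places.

T̂_Ravi = 0.579(69.30) + 0.421(44.4) = 58.81710
T̂_Beatriz = 0.579(33.47) + 0.421(53.9) = 42.07103
Difference = 58.81710 − 42.07103 = 16.74607

16.746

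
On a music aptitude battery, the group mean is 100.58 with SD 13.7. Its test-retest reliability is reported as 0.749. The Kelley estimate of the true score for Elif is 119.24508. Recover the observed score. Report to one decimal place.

T̂ = ρX + (1 − ρ)μ  ⇒  X = (T̂ − (1 − ρ)μ) / ρ
X = (119.24508 − 0.251 × 100.58) / 0.749 = (119.24508 − 25.24558) / 0.749 = 93.99950 / 0.749 = 125.500

125.5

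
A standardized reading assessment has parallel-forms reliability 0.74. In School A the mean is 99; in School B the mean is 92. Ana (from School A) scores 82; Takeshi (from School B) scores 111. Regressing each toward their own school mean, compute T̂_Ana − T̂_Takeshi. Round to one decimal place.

T̂_Ana = 0.74(82) + 0.26(99) = 86.420
T̂_Takeshi = 0.74(111) + 0.26(92) = 106.060
Difference = 86.420 − 106.060 = -19.640

-19.6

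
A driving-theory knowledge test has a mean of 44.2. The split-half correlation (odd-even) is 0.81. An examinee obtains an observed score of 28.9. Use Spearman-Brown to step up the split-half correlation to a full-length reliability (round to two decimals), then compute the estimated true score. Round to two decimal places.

30.43

Spearman-Brown: ρ = 2r/(1 + r) = 2(0.81)/(1 + 0.81) = 1.620/1.81 = 0.8950 → 0.90
T̂ = 0.90(28.9) + 0.10(44.2) = 26.010 + 4.420 = 30.430 → 30.43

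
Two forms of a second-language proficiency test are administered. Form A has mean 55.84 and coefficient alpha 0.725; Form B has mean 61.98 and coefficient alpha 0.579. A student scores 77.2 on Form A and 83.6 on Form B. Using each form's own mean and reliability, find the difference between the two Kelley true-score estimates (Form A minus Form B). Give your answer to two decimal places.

-3.17

T̂_A = 0.725(77.2) + 0.275(55.84) = 71.3260
T̂_B = 0.579(83.6) + 0.421(61.98) = 74.4980
T̂_A − T̂_B = -3.1720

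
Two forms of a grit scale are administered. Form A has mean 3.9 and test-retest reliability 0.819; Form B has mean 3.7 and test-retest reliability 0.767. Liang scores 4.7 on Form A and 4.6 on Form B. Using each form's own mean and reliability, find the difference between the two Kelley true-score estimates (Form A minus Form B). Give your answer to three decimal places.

0.165

T̂_A = 0.819(4.7) + 0.181(3.9) = 4.55520
T̂_B = 0.767(4.6) + 0.233(3.7) = 4.39030
T̂_A − T̂_B = 0.16490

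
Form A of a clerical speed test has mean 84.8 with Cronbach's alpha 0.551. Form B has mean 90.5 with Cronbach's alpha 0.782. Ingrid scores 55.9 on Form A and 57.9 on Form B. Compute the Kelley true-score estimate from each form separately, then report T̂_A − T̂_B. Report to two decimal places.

T̂_A = 0.551(55.9) + 0.449(84.8) = 68.8761
T̂_B = 0.782(57.9) + 0.218(90.5) = 65.0068
T̂_A − T̂_B = 3.8693

3.87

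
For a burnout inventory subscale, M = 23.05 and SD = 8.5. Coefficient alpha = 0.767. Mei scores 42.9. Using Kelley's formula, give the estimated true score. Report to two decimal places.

38.27

Kelley's formula gives T̂ = 0.767·42.9 + 0.233·23.05 = 32.9043 + 5.37065 = 38.275.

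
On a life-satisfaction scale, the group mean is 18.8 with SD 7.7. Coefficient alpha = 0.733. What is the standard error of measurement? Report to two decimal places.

SEM = SD · √(1 − ρ) = 7.7 × √0.267 = 7.7 × 0.5167 = 3.979

3.98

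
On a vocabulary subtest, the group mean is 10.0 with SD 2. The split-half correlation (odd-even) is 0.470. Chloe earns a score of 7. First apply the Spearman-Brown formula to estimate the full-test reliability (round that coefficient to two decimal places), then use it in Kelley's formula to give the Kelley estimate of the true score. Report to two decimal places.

Spearman-Brown: ρ = 2r/(1 + r) = 2(0.470)/(1 + 0.470) = 0.9400/1.470 = 0.6395 → 0.64
T̂ = ρX + (1 − ρ)μ
  = 0.64 × 7 + 0.36 × 10.0
  = 4.48 + 3.600
  = 8.080
  ≈ 8.08

8.08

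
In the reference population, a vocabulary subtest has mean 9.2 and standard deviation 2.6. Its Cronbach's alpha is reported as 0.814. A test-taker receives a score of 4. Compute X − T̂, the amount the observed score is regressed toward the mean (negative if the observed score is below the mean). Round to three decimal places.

-0.967

T̂ = ρX + (1 − ρ)μ
  = 0.814 × 4 + 0.186 × 9.2
  = 3.256 + 1.7112
  = 4.96720
  ≈ 4.9672
X − T̂ = 4 − 4.9672 = -0.9672 → -0.967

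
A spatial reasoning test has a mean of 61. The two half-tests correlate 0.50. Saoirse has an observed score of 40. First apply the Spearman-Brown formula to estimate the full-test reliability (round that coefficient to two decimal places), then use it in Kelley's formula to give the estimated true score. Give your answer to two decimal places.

Spearman-Brown: ρ = 2r/(1 + r) = 2(0.50)/(1 + 0.50) = 1.000/1.50 = 0.6667 → 0.67
Regress the observed score toward the mean by the unreliability: T̂ = 0.67·40 + 0.33·61 = 26.80 + 20.13 = 46.930.

46.93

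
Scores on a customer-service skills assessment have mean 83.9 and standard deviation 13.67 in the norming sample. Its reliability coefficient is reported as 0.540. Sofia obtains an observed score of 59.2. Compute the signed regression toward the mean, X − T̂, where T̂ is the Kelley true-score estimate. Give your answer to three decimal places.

T̂ = 0.540(59.2) + 0.460(83.9) = 31.9680 + 38.5940 = 70.56200 → 70.5620
X − T̂ = 59.2 − 70.5620 = -11.3620 → -11.362

-11.362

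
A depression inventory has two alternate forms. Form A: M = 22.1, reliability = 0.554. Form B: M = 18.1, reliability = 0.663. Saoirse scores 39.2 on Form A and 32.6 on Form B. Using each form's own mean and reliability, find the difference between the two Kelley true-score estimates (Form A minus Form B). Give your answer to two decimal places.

3.86

T̂_A = 0.554(39.2) + 0.446(22.1) = 31.5734
T̂_B = 0.663(32.6) + 0.337(18.1) = 27.7135
T̂_A − T̂_B = 3.8599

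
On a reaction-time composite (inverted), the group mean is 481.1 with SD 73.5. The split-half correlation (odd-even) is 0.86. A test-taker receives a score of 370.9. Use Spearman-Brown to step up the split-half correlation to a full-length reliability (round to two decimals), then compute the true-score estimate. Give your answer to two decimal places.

Spearman-Brown: ρ = 2r/(1 + r) = 2(0.86)/(1 + 0.86) = 1.720/1.86 = 0.9247 → 0.92
Kelley's formula gives T̂ = 0.92·370.9 + 0.08·481.1 = 341.228 + 38.488 = 379.716.

379.72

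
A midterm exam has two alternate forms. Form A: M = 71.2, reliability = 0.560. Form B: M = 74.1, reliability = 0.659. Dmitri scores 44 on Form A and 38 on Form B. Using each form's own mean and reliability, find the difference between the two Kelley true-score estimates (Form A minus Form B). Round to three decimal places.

T̂_A = 0.560(44) + 0.440(71.2) = 55.96800
T̂_B = 0.659(38) + 0.341(74.1) = 50.31010
T̂_A − T̂_B = 5.65790

5.658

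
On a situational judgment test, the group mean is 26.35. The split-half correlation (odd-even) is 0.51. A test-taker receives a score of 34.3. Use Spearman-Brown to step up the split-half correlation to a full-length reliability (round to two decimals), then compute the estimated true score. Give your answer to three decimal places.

31.756

Spearman-Brown: ρ = 2r/(1 + r) = 2(0.51)/(1 + 0.51) = 1.020/1.51 = 0.6755 → 0.68
T̂ = ρX + (1 − ρ)μ
  = 0.68 × 34.3 + 0.32 × 26.35
  = 23.324 + 8.4320
  = 31.7560
  ≈ 31.756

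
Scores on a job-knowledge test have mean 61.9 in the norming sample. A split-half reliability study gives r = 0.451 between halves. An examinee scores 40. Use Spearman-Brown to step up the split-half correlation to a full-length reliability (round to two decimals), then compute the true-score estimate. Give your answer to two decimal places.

48.32

Spearman-Brown: ρ = 2r/(1 + r) = 2(0.451)/(1 + 0.451) = 0.9020/1.451 = 0.6216 → 0.62
T̂ = ρX + (1 − ρ)μ
  = 0.62 × 40 + 0.38 × 61.9
  = 24.80 + 23.522
  = 48.322
  ≈ 48.32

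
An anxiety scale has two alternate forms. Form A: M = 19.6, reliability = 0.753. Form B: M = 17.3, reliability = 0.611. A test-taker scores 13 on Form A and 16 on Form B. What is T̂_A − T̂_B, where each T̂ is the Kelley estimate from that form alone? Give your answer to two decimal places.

T̂_A = 0.753(13) + 0.247(19.6) = 14.6302
T̂_B = 0.611(16) + 0.389(17.3) = 16.5057
T̂_A − T̂_B = -1.8755

-1.88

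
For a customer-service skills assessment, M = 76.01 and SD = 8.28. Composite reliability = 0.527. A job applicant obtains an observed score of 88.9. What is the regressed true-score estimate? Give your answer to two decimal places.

Kelley's formula gives T̂ = 0.527·88.9 + 0.473·76.01 = 46.8503 + 35.95273 = 82.803.

82.80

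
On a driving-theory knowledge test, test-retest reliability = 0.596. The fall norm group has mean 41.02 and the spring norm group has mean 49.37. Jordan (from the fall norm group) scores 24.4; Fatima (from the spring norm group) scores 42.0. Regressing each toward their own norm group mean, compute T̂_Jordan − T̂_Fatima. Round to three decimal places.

-13.863

T̂_Jordan = 0.596(24.4) + 0.404(41.02) = 31.11448
T̂_Fatima = 0.596(42.0) + 0.404(49.37) = 44.97748
Difference = 31.11448 − 44.97748 = -13.86300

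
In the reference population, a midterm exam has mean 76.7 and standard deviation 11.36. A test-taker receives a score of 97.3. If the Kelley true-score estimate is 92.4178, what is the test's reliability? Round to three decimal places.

T̂ = ρX + (1 − ρ)μ  ⇒  T̂ − μ = ρ(X − μ)
ρ = (T̂ − μ)/(X − μ) = (92.4178 − 76.7) / (97.3 − 76.7) = 15.7178 / 20.6 = 0.76300

0.763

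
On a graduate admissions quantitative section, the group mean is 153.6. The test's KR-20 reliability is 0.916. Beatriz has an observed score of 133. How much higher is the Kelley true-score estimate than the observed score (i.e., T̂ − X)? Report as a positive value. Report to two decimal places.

1.73

T̂ = ρX + (1 − ρ)μ
  = 0.916 × 133 + 0.084 × 153.6
  = 121.828 + 12.9024
  = 134.7304
  ≈ 134.730
T̂ − X = 134.730 − 133 = 1.730 → 1.73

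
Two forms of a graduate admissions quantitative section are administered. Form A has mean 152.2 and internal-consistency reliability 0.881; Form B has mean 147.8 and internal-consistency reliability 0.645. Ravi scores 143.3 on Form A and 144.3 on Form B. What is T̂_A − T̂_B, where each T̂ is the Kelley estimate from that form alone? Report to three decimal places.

T̂_A = 0.881(143.3) + 0.119(152.2) = 144.35910
T̂_B = 0.645(144.3) + 0.355(147.8) = 145.54250
T̂_A − T̂_B = -1.18340

-1.183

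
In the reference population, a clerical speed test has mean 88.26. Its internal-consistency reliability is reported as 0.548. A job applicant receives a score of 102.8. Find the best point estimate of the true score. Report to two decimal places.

Regress the observed score toward the mean by the unreliability: T̂ = 0.548·102.8 + 0.452·88.26 = 56.3344 + 39.89352 = 96.228.

96.23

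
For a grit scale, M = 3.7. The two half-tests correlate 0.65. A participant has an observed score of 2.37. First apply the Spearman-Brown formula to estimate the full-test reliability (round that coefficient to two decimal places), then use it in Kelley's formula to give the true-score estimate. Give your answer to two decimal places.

2.65

Spearman-Brown: ρ = 2r/(1 + r) = 2(0.65)/(1 + 0.65) = 1.300/1.65 = 0.7879 → 0.79
Weight the observed score by reliability and the mean by (1 − reliability): T̂ = 0.79·2.37 + 0.21·3.7 = 1.8723 + 0.777 = 2.649.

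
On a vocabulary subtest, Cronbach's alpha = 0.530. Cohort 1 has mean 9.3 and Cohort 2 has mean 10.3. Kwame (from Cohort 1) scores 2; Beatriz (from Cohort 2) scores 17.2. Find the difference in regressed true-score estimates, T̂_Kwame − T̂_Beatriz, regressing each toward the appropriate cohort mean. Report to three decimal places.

-8.526

T̂_Kwame = 0.530(2) + 0.470(9.3) = 5.43100
T̂_Beatriz = 0.530(17.2) + 0.470(10.3) = 13.95700
Difference = 5.43100 − 13.95700 = -8.52600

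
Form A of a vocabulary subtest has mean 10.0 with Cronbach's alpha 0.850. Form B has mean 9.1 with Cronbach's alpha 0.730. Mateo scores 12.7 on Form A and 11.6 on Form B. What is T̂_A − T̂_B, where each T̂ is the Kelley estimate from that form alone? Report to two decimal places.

T̂_A = 0.850(12.7) + 0.150(10.0) = 12.2950
T̂_B = 0.730(11.6) + 0.270(9.1) = 10.9250
T̂_A − T̂_B = 1.3700

1.37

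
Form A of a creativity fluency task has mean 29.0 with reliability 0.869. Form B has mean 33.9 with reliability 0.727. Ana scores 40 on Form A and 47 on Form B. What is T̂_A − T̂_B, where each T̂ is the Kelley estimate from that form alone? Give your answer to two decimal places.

-4.86

T̂_A = 0.869(40) + 0.131(29.0) = 38.5590
T̂_B = 0.727(47) + 0.273(33.9) = 43.4237
T̂_A − T̂_B = -4.8647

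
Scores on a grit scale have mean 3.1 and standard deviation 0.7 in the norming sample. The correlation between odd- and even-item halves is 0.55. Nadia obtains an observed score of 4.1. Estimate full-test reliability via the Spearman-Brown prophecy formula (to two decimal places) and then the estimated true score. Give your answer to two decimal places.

3.81

Spearman-Brown: ρ = 2r/(1 + r) = 2(0.55)/(1 + 0.55) = 1.100/1.55 = 0.7097 → 0.71
T̂ = ρX + (1 − ρ)μ
  = 0.71 × 4.1 + 0.29 × 3.1
  = 2.911 + 0.899
  = 3.810
  ≈ 3.81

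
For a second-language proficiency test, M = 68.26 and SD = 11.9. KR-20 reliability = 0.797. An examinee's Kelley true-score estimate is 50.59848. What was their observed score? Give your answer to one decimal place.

46.1

T̂ = ρX + (1 − ρ)μ  ⇒  X = (T̂ − (1 − ρ)μ) / ρ
X = (50.59848 − 0.203 × 68.26) / 0.797 = (50.59848 − 13.85678) / 0.797 = 36.74170 / 0.797 = 46.100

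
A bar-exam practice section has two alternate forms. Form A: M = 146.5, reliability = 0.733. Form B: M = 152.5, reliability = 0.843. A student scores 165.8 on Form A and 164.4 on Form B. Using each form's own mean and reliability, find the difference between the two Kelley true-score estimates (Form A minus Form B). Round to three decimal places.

-1.885

T̂_A = 0.733(165.8) + 0.267(146.5) = 160.64690
T̂_B = 0.843(164.4) + 0.157(152.5) = 162.53170
T̂_A − T̂_B = -1.88480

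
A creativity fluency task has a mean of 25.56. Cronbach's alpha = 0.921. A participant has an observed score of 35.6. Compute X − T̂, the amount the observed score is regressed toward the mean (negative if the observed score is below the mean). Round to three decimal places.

0.793

Weight the observed score by reliability and the mean by (1 − reliability): T̂ = 0.921·35.6 + 0.079·25.56 = 32.7876 + 2.01924 = 34.80684.
X − T̂ = 35.6 − 34.8068 = 0.7932 → 0.793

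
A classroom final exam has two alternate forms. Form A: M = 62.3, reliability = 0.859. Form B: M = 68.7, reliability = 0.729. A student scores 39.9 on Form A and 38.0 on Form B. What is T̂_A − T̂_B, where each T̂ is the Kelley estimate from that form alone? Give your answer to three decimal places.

-3.261

T̂_A = 0.859(39.9) + 0.141(62.3) = 43.05840
T̂_B = 0.729(38.0) + 0.271(68.7) = 46.31970
T̂_A − T̂_B = -3.26130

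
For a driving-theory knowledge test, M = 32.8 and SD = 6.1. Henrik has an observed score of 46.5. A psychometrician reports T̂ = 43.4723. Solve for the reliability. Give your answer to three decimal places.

0.779

T̂ = ρX + (1 − ρ)μ  ⇒  T̂ − μ = ρ(X − μ)
ρ = (T̂ − μ)/(X − μ) = (43.4723 − 32.8) / (46.5 − 32.8) = 10.6723 / 13.7 = 0.77900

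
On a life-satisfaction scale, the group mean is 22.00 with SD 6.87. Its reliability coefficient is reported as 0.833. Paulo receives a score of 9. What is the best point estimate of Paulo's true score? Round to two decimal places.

11.17

Weight the observed score by reliability and the mean by (1 − reliability): T̂ = 0.833·9 + 0.167·22.00 = 7.497 + 3.67400 = 11.171.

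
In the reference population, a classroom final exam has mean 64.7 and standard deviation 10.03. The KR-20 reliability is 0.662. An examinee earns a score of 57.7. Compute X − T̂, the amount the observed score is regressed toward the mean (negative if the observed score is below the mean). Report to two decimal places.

-2.37

T̂ = 0.662(57.7) + 0.338(64.7) = 38.1974 + 21.8686 = 60.0660 → 60.066
X − T̂ = 57.7 − 60.066 = -2.366 → -2.37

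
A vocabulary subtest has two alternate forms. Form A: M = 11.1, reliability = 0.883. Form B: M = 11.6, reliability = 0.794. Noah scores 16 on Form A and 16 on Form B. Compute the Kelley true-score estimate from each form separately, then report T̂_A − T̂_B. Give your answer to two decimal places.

0.33

T̂_A = 0.883(16) + 0.117(11.1) = 15.4267
T̂_B = 0.794(16) + 0.206(11.6) = 15.0936
T̂_A − T̂_B = 0.3331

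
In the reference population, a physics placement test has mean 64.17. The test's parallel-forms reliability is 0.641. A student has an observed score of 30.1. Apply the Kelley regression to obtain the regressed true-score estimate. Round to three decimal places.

T̂ = 0.641(30.1) + 0.359(64.17) = 19.2941 + 23.03703 = 42.3311 → 42.331

42.331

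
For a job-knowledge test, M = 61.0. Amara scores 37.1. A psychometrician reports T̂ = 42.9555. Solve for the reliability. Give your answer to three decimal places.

T̂ = ρX + (1 − ρ)μ  ⇒  T̂ − μ = ρ(X − μ)
ρ = (T̂ − μ)/(X − μ) = (42.9555 − 61.0) / (37.1 − 61.0) = -18.0445 / -23.9 = 0.75500

0.755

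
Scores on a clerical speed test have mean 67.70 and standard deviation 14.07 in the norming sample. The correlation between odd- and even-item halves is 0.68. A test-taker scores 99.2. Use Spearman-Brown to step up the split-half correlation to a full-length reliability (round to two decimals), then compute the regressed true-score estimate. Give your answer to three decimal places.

Spearman-Brown: ρ = 2r/(1 + r) = 2(0.68)/(1 + 0.68) = 1.360/1.68 = 0.8095 → 0.81
Regress the observed score toward the mean by the unreliability: T̂ = 0.81·99.2 + 0.19·67.70 = 80.352 + 12.8630 = 93.2150.

93.215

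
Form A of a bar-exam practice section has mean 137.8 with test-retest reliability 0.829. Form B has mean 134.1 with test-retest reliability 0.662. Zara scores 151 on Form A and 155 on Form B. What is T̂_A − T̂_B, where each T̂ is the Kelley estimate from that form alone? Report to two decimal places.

T̂_A = 0.829(151) + 0.171(137.8) = 148.7428
T̂_B = 0.662(155) + 0.338(134.1) = 147.9358
T̂_A − T̂_B = 0.8070

0.81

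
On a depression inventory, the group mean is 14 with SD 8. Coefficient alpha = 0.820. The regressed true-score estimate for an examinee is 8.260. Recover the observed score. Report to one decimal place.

7.0

T̂ = ρX + (1 − ρ)μ  ⇒  X = (T̂ − (1 − ρ)μ) / ρ
X = (8.260 − 0.180 × 14) / 0.820 = (8.260 − 2.520) / 0.820 = 5.740 / 0.820 = 7.000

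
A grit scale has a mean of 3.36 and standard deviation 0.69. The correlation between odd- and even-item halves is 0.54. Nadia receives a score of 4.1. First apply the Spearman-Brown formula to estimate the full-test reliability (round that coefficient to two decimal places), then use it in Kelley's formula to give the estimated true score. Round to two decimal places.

Spearman-Brown: ρ = 2r/(1 + r) = 2(0.54)/(1 + 0.54) = 1.080/1.54 = 0.7013 → 0.70
Kelley's formula gives T̂ = 0.70·4.1 + 0.30·3.36 = 2.870 + 1.0080 = 3.878.

3.88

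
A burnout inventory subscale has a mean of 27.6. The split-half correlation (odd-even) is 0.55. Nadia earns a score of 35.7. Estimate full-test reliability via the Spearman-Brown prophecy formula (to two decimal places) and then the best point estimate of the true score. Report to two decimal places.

33.35

Spearman-Brown: ρ = 2r/(1 + r) = 2(0.55)/(1 + 0.55) = 1.100/1.55 = 0.7097 → 0.71
T̂ = ρX + (1 − ρ)μ
  = 0.71 × 35.7 + 0.29 × 27.6
  = 25.347 + 8.004
  = 33.351
  ≈ 33.35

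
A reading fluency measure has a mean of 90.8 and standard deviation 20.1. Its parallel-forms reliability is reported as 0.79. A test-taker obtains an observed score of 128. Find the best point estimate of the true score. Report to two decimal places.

120.19

Weight the observed score by reliability and the mean by (1 − reliability): T̂ = 0.79·128 + 0.21·90.8 = 101.12 + 19.068 = 120.188.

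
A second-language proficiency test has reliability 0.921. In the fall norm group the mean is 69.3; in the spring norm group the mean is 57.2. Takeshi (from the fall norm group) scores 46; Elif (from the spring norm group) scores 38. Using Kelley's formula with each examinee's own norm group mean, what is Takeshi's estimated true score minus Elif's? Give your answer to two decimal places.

8.32

T̂_Takeshi = 0.921(46) + 0.079(69.3) = 47.8407
T̂_Elif = 0.921(38) + 0.079(57.2) = 39.5168
Difference = 47.8407 − 39.5168 = 8.3239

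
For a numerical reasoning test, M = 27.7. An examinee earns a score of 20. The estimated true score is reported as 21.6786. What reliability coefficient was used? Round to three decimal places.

0.782

T̂ = ρX + (1 − ρ)μ  ⇒  T̂ − μ = ρ(X − μ)
ρ = (T̂ − μ)/(X − μ) = (21.6786 − 27.7) / (20 − 27.7) = -6.0214 / -7.7 = 0.78200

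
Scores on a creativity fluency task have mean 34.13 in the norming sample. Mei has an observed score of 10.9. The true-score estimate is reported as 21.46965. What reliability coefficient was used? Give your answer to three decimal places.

0.545

T̂ = ρX + (1 − ρ)μ  ⇒  T̂ − μ = ρ(X − μ)
ρ = (T̂ − μ)/(X − μ) = (21.46965 − 34.13) / (10.9 − 34.13) = -12.66035 / -23.23 = 0.54500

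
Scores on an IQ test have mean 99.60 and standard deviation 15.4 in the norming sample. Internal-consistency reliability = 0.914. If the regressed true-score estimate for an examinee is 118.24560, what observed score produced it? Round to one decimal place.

120.0

T̂ = ρX + (1 − ρ)μ  ⇒  X = (T̂ − (1 − ρ)μ) / ρ
X = (118.24560 − 0.086 × 99.60) / 0.914 = (118.24560 − 8.56560) / 0.914 = 109.68000 / 0.914 = 120.000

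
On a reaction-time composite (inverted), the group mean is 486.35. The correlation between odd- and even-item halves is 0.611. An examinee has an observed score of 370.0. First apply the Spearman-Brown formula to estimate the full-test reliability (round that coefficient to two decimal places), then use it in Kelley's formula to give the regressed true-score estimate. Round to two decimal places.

397.92

Spearman-Brown: ρ = 2r/(1 + r) = 2(0.611)/(1 + 0.611) = 1.2220/1.611 = 0.7585 → 0.76
T̂ = ρX + (1 − ρ)μ
  = 0.76 × 370.0 + 0.24 × 486.35
  = 281.200 + 116.7240
  = 397.924
  ≈ 397.92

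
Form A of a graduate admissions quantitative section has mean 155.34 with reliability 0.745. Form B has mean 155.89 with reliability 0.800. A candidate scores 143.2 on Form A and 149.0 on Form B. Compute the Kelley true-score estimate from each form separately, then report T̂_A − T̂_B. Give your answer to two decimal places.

-4.08

T̂_A = 0.745(143.2) + 0.255(155.34) = 146.2957
T̂_B = 0.800(149.0) + 0.200(155.89) = 150.3780
T̂_A − T̂_B = -4.0823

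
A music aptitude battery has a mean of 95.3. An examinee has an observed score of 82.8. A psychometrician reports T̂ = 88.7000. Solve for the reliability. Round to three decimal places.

0.528

T̂ = ρX + (1 − ρ)μ  ⇒  T̂ − μ = ρ(X − μ)
ρ = (T̂ − μ)/(X − μ) = (88.7000 − 95.3) / (82.8 − 95.3) = -6.6000 / -12.5 = 0.52800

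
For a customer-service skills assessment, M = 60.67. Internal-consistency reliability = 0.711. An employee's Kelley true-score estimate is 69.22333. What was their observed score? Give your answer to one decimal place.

T̂ = ρX + (1 − ρ)μ  ⇒  X = (T̂ − (1 − ρ)μ) / ρ
X = (69.22333 − 0.289 × 60.67) / 0.711 = (69.22333 − 17.53363) / 0.711 = 51.68970 / 0.711 = 72.700

72.7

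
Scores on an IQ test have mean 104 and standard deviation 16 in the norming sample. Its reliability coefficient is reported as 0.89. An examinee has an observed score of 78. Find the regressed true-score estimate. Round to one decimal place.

Weight the observed score by reliability and the mean by (1 − reliability): T̂ = 0.89·78 + 0.11·104 = 69.42 + 11.44 = 80.86.

80.9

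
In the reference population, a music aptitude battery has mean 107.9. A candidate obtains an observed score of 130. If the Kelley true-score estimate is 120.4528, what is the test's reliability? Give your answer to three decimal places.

T̂ = ρX + (1 − ρ)μ  ⇒  T̂ − μ = ρ(X − μ)
ρ = (T̂ − μ)/(X − μ) = (120.4528 − 107.9) / (130 − 107.9) = 12.5528 / 22.1 = 0.56800

0.568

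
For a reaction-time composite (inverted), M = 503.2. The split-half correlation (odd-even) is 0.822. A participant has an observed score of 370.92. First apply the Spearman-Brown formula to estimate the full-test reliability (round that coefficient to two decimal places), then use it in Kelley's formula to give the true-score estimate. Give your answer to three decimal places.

Spearman-Brown: ρ = 2r/(1 + r) = 2(0.822)/(1 + 0.822) = 1.6440/1.822 = 0.9023 → 0.90
T̂ = 0.90(370.92) + 0.10(503.2) = 333.8280 + 50.320 = 384.1480 → 384.148

384.148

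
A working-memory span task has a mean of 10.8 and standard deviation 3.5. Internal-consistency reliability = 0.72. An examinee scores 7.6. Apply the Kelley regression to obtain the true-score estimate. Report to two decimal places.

8.50

T̂ = 0.72(7.6) + 0.28(10.8) = 5.472 + 3.024 = 8.496 → 8.50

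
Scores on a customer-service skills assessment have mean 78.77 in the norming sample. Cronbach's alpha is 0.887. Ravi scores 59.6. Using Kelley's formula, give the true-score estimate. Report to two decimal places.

61.77

T̂ = ρX + (1 − ρ)μ
  = 0.887 × 59.6 + 0.113 × 78.77
  = 52.8652 + 8.90101
  = 61.766
  ≈ 61.77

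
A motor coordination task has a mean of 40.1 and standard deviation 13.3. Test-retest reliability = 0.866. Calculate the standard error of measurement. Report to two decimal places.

SEM = SD · √(1 − ρ) = 13.3 × √0.134 = 13.3 × 0.3661 = 4.869

4.87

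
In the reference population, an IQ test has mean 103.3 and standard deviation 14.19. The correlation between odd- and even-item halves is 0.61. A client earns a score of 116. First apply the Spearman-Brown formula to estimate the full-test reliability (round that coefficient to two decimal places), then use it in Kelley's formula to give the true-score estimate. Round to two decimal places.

Spearman-Brown: ρ = 2r/(1 + r) = 2(0.61)/(1 + 0.61) = 1.220/1.61 = 0.7578 → 0.76
T̂ = ρX + (1 − ρ)μ
  = 0.76 × 116 + 0.24 × 103.3
  = 88.16 + 24.792
  = 112.952
  ≈ 112.95

112.95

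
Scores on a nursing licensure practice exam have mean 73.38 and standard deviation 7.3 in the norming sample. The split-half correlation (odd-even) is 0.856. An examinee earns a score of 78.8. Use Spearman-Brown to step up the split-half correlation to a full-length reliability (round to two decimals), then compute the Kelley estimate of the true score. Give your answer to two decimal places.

78.37

Spearman-Brown: ρ = 2r/(1 + r) = 2(0.856)/(1 + 0.856) = 1.7120/1.856 = 0.9224 → 0.92
Weight the observed score by reliability and the mean by (1 − reliability): T̂ = 0.92·78.8 + 0.08·73.38 = 72.496 + 5.8704 = 78.366.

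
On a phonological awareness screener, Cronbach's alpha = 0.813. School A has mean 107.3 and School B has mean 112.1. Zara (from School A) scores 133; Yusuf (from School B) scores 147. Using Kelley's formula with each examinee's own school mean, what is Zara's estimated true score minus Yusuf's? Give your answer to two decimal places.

T̂_Zara = 0.813(133) + 0.187(107.3) = 128.1941
T̂_Yusuf = 0.813(147) + 0.187(112.1) = 140.4737
Difference = 128.1941 − 140.4737 = -12.2796

-12.28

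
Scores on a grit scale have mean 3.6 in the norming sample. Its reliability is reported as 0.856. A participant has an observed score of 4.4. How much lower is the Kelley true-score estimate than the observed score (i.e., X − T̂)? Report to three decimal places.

0.115

T̂ = ρX + (1 − ρ)μ
  = 0.856 × 4.4 + 0.144 × 3.6
  = 3.7664 + 0.5184
  = 4.28480
  ≈ 4.2848
X − T̂ = 4.4 − 4.2848 = 0.1152 → 0.115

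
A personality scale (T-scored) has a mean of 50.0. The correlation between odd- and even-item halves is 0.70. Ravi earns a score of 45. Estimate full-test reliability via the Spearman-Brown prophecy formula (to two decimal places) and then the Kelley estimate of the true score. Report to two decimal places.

45.90

Spearman-Brown: ρ = 2r/(1 + r) = 2(0.70)/(1 + 0.70) = 1.400/1.70 = 0.8235 → 0.82
Regress the observed score toward the mean by the unreliability: T̂ = 0.82·45 + 0.18·50.0 = 36.90 + 9.000 = 45.900.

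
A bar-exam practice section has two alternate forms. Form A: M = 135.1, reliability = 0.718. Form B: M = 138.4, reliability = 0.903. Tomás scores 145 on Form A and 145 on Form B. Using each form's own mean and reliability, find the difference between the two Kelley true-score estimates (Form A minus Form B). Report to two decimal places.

-2.15

T̂_A = 0.718(145) + 0.282(135.1) = 142.2082
T̂_B = 0.903(145) + 0.097(138.4) = 144.3598
T̂_A − T̂_B = -2.1516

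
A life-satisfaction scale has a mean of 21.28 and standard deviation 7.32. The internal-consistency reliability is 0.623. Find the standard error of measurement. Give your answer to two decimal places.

SEM = SD · √(1 − ρ) = 7.32 × √0.377 = 7.32 × 0.6140 = 4.495

4.49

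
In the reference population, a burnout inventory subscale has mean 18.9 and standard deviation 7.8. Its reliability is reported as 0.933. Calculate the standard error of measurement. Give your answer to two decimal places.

SEM = SD · √(1 − ρ) = 7.8 × √0.067 = 7.8 × 0.2588 = 2.019

2.02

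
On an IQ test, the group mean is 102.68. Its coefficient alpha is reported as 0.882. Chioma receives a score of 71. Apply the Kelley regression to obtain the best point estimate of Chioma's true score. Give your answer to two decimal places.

74.74

T̂ = 0.882(71) + 0.118(102.68) = 62.622 + 12.11624 = 74.738 → 74.74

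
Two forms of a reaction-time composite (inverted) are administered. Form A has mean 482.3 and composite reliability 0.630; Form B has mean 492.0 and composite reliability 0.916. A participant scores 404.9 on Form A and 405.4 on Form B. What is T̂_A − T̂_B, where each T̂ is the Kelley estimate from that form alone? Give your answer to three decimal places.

T̂_A = 0.630(404.9) + 0.370(482.3) = 433.53800
T̂_B = 0.916(405.4) + 0.084(492.0) = 412.67440
T̂_A − T̂_B = 20.86360

20.864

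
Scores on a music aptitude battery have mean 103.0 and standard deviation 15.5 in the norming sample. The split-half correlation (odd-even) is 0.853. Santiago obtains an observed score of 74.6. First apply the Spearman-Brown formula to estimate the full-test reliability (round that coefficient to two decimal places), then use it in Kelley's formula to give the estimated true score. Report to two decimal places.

76.87

Spearman-Brown: ρ = 2r/(1 + r) = 2(0.853)/(1 + 0.853) = 1.7060/1.853 = 0.9207 → 0.92
T̂ = 0.92(74.6) + 0.08(103.0) = 68.632 + 8.240 = 76.872 → 76.87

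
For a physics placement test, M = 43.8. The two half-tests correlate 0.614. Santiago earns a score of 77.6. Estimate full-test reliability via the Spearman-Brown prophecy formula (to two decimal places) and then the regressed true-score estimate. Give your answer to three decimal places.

69.488

Spearman-Brown: ρ = 2r/(1 + r) = 2(0.614)/(1 + 0.614) = 1.2280/1.614 = 0.7608 → 0.76
T̂ = 0.76(77.6) + 0.24(43.8) = 58.976 + 10.512 = 69.4880 → 69.488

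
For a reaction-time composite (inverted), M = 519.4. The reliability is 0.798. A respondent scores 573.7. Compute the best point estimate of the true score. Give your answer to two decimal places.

562.73

Weight the observed score by reliability and the mean by (1 − reliability): T̂ = 0.798·573.7 + 0.202·519.4 = 457.8126 + 104.9188 = 562.731.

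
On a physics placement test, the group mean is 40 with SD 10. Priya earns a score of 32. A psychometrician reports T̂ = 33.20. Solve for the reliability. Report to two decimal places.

T̂ = ρX + (1 − ρ)μ  ⇒  T̂ − μ = ρ(X − μ)
ρ = (T̂ − μ)/(X − μ) = (33.20 − 40) / (32 − 40) = -6.80 / -8.0 = 0.8500

0.85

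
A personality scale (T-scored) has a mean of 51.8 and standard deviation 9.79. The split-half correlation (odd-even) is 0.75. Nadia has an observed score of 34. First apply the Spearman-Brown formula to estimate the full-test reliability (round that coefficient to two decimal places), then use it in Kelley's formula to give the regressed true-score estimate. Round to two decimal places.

Spearman-Brown: ρ = 2r/(1 + r) = 2(0.75)/(1 + 0.75) = 1.500/1.75 = 0.8571 → 0.86
Weight the observed score by reliability and the mean by (1 − reliability): T̂ = 0.86·34 + 0.14·51.8 = 29.24 + 7.252 = 36.492.

36.49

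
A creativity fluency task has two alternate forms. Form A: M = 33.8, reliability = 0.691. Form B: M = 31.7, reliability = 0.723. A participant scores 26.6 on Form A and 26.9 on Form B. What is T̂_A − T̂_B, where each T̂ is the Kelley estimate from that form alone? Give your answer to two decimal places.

0.60

T̂_A = 0.691(26.6) + 0.309(33.8) = 28.8248
T̂_B = 0.723(26.9) + 0.277(31.7) = 28.2296
T̂_A − T̂_B = 0.5952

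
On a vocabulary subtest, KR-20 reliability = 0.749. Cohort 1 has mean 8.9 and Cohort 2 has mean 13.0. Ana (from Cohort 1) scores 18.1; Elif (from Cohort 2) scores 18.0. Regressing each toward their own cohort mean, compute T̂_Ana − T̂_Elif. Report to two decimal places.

T̂_Ana = 0.749(18.1) + 0.251(8.9) = 15.7908
T̂_Elif = 0.749(18.0) + 0.251(13.0) = 16.7450
Difference = 15.7908 − 16.7450 = -0.9542

-0.95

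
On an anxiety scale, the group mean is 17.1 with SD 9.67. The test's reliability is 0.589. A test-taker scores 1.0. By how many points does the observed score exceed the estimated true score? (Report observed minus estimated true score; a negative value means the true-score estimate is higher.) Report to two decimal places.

-6.62

T̂ = ρX + (1 − ρ)μ
  = 0.589 × 1.0 + 0.411 × 17.1
  = 0.5890 + 7.0281
  = 7.6171
  ≈ 7.617
X − T̂ = 1.0 − 7.617 = -6.617 → -6.62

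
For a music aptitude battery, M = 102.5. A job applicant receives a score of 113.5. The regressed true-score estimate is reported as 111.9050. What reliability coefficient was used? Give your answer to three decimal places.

0.855

T̂ = ρX + (1 − ρ)μ  ⇒  T̂ − μ = ρ(X − μ)
ρ = (T̂ − μ)/(X − μ) = (111.9050 − 102.5) / (113.5 − 102.5) = 9.4050 / 11.0 = 0.85500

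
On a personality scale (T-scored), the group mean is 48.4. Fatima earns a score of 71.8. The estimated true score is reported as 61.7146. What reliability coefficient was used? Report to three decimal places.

0.569

T̂ = ρX + (1 − ρ)μ  ⇒  T̂ − μ = ρ(X − μ)
ρ = (T̂ − μ)/(X − μ) = (61.7146 − 48.4) / (71.8 − 48.4) = 13.3146 / 23.4 = 0.56900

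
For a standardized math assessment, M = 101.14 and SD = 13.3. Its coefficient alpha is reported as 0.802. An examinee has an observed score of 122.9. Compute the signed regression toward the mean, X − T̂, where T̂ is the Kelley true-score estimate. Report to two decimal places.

T̂ = ρX + (1 − ρ)μ
  = 0.802 × 122.9 + 0.198 × 101.14
  = 98.5658 + 20.02572
  = 118.5915
  ≈ 118.592
X − T̂ = 122.9 − 118.592 = 4.308 → 4.31

4.31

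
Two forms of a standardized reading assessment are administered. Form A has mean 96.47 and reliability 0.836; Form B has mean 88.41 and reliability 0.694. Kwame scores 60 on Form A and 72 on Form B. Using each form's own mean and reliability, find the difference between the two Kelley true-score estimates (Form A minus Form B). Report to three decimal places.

-11.040

T̂_A = 0.836(60) + 0.164(96.47) = 65.98108
T̂_B = 0.694(72) + 0.306(88.41) = 77.02146
T̂_A − T̂_B = -11.04038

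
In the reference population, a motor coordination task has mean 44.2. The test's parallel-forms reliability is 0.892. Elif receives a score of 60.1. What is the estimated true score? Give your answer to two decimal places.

58.38

Regress the observed score toward the mean by the unreliability: T̂ = 0.892·60.1 + 0.108·44.2 = 53.6092 + 4.7736 = 58.383.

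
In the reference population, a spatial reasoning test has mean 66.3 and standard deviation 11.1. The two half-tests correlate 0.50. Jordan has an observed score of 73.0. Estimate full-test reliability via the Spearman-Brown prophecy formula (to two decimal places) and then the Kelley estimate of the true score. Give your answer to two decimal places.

70.79

Spearman-Brown: ρ = 2r/(1 + r) = 2(0.50)/(1 + 0.50) = 1.000/1.50 = 0.6667 → 0.67
T̂ = ρX + (1 − ρ)μ
  = 0.67 × 73.0 + 0.33 × 66.3
  = 48.910 + 21.879
  = 70.789
  ≈ 70.79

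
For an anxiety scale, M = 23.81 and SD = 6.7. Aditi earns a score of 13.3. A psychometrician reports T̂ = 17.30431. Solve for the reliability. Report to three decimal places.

T̂ = ρX + (1 − ρ)μ  ⇒  T̂ − μ = ρ(X − μ)
ρ = (T̂ − μ)/(X − μ) = (17.30431 − 23.81) / (13.3 − 23.81) = -6.50569 / -10.51 = 0.61900

0.619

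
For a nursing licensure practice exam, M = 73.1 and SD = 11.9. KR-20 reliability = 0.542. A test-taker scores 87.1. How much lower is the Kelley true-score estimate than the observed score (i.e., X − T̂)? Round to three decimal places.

T̂ = 0.542(87.1) + 0.458(73.1) = 47.2082 + 33.4798 = 80.68800 → 80.6880
X − T̂ = 87.1 − 80.6880 = 6.4120 → 6.412

6.412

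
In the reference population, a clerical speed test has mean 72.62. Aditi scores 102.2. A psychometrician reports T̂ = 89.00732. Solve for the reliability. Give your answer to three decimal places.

T̂ = ρX + (1 − ρ)μ  ⇒  T̂ − μ = ρ(X − μ)
ρ = (T̂ − μ)/(X − μ) = (89.00732 − 72.62) / (102.2 − 72.62) = 16.38732 / 29.58 = 0.55400

0.554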